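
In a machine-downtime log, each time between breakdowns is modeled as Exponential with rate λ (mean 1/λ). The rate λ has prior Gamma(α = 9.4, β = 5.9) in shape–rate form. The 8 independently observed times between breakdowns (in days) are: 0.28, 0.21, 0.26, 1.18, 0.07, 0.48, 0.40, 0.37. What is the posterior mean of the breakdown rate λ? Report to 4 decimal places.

With a Gamma(shape α, rate β) prior on the exponential rate λ, the posterior after n observations with total T = Σxᵢ is Gamma(α+n, β+T).
Sum of observations T = 3.25 days; n = 8.
Posterior: Gamma(9.4+8, 5.9+3.25) = Gamma(17.4, 9.15).
Posterior mean of λ = α/β = 17.4/9.15 = 1.9016.

1.9016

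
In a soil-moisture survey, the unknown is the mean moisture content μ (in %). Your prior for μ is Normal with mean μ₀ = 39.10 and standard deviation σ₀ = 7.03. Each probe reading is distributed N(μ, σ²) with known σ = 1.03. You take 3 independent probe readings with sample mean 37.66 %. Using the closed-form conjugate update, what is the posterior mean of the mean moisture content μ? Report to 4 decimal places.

For Normal data with known variance σ², a Normal(μ₀, σ₀²) prior on μ is conjugate. Posterior precision = 1/σ₀² + n/σ²; posterior mean is the precision-weighted average of μ₀ and x̄.
n·x̄ = 3·37.66 = 112.98.
σ₀² = 7.03² = 49.4209, σ² = 1.03² = 1.0609; σ² + n·σ₀² = 1.0609 + 3·49.4209 = 149.3236.
Posterior mean = (μ₀/σ₀² + n·x̄/σ²)/(1/σ₀² + n/σ²) = (σ²·μ₀ + σ₀²·n·x̄)/(σ² + n·σ₀²) = (1.0609·39.10 + 49.4209·112.98)/149.3236 = 5625.054472/149.3236 = 37.6702.

37.6702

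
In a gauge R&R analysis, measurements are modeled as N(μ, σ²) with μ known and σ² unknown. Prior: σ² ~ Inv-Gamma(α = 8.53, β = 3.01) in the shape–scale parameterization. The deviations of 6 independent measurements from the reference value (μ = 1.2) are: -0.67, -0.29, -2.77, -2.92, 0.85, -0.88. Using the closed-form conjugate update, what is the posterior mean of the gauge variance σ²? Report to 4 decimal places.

1.1514

With known mean μ and an Inverse-Gamma(α, β) prior on σ², the Normal likelihood is conjugate: posterior is Inv-Gamma(α + n/2, β + Σ(xᵢ−μ)²/2).
Σ(xᵢ−μ)² = (-0.67)² + (-0.29)² + (-2.77)² + (-2.92)² + (0.85)² + (-0.88)² = 18.2292.
Posterior: Inv-Gamma(8.53 + 6/2, 3.01 + 18.2292/2) = Inv-Gamma(11.53, 12.12460).
E[σ²|data] = β/(α−1) = 12.12460/10.53 = 1.1514.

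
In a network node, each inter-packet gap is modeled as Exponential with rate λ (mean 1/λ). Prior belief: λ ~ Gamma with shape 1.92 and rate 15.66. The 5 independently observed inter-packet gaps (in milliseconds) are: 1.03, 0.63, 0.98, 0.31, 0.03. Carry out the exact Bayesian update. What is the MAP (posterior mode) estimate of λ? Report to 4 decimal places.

With a Gamma(shape α, rate β) prior on the exponential rate λ, the posterior after n observations with total T = Σxᵢ is Gamma(α+n, β+T).
Sum of observations T = 2.98 milliseconds; n = 5.
Posterior: Gamma(1.92+5, 15.66+2.98) = Gamma(6.92, 18.64).
Mode = (α−1)/β = 0.3176.

0.3176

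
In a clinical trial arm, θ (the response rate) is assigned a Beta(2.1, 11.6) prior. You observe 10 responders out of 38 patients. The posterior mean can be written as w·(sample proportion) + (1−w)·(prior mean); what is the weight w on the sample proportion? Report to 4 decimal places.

0.7350

The Beta prior is conjugate to a Binomial/Bernoulli likelihood; the update adds successes to α and failures to β.
Posterior mean = (α₀+k)/(α₀+β₀+n) = [n/(α₀+β₀+n)]·(k/n) + [(α₀+β₀)/(α₀+β₀+n)]·α₀/(α₀+β₀), so only n and the prior enter the weight.
The weight on the data is w = n/(α₀+β₀+n) = 38/(2.1+11.6+38) = 38/51.7 = 0.7350.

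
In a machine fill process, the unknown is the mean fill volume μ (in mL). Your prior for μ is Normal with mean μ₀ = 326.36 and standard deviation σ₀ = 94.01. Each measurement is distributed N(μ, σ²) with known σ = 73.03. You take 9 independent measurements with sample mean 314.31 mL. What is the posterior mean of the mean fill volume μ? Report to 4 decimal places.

For Normal data with known variance σ², a Normal(μ₀, σ₀²) prior on μ is conjugate. Posterior precision = 1/σ₀² + n/σ²; posterior mean is the precision-weighted average of μ₀ and x̄.
n·x̄ = 9·314.31 = 2828.79.
σ₀² = 94.01² = 8837.8801, σ² = 73.03² = 5333.3809; σ² + n·σ₀² = 5333.3809 + 9·8837.8801 = 84874.3018.
Posterior mean = (μ₀/σ₀² + n·x̄/σ²)/(1/σ₀² + n/σ²) = (σ²·μ₀ + σ₀²·n·x̄)/(σ² + n·σ₀²) = (5333.3809·326.36 + 8837.8801·2828.79)/84874.3018 = 26741109.038603/84874.3018 = 315.0672.

315.0672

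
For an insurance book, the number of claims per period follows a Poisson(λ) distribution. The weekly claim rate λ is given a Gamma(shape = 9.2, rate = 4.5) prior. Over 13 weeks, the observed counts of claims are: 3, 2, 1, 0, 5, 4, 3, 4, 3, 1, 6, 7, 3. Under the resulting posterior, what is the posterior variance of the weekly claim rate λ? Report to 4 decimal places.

0.1672

With a Gamma(shape α, rate β) prior, the Poisson likelihood is conjugate: the posterior is Gamma(α + ΣXᵢ, β + n).
Sum of counts S = 42 over n = 13 weeks.
Posterior: Gamma(α+S, β+n) = Gamma(9.2+42, 4.5+13) = Gamma(51.2, 17.5).
Var = α/β² = 51.2/17.5² = 0.1672.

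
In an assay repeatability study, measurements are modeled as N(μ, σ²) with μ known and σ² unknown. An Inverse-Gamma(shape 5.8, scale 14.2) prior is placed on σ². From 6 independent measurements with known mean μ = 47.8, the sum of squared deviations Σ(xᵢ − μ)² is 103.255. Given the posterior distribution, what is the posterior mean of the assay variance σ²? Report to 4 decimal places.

With known mean μ and an Inverse-Gamma(α, β) prior on σ², the Normal likelihood is conjugate: posterior is Inv-Gamma(α + n/2, β + Σ(xᵢ−μ)²/2).
Posterior: Inv-Gamma(5.8 + 6/2, 14.2 + 103.255/2) = Inv-Gamma(8.80, 65.8275).
E[σ²|data] = β/(α−1) = 65.8275/7.80 = 8.4394.

8.4394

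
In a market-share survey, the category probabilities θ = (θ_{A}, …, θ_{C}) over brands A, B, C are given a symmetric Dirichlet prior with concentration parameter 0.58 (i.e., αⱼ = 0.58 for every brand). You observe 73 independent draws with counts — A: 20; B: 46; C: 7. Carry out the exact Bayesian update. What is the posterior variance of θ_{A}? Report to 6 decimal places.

0.002634

The Dirichlet prior is conjugate to the Multinomial likelihood: each posterior αⱼ = prior αⱼ + observed count nⱼ.
Posterior concentration: (20.58, 46.58, 7.58), total = 74.74.
Var[θ_j] = α_j(Σα−α_j)/((Σα)²(Σα+1)) = 20.58·54.16/(74.74²·75.74) = 0.002634.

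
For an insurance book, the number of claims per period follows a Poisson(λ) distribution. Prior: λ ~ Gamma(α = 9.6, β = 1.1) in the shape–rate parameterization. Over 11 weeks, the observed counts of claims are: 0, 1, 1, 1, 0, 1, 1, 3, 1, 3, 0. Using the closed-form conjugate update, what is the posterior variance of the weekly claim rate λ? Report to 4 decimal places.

0.1475

With a Gamma(shape α, rate β) prior, the Poisson likelihood is conjugate: the posterior is Gamma(α + ΣXᵢ, β + n).
Sum of counts S = 12 over n = 11 weeks.
Posterior: Gamma(α+S, β+n) = Gamma(9.6+12, 1.1+11) = Gamma(21.6, 12.1).
Var = α/β² = 21.6/12.1² = 0.1475.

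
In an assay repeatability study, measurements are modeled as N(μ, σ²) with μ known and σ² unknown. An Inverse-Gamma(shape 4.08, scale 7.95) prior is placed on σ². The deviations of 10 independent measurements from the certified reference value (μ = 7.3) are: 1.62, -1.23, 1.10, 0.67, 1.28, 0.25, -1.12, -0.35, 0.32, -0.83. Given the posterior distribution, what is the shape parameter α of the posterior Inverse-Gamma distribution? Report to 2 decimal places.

With known mean μ and an Inverse-Gamma(α, β) prior on σ², the Normal likelihood is conjugate: posterior is Inv-Gamma(α + n/2, β + Σ(xᵢ−μ)²/2).
Σ(xᵢ−μ)² = (1.62)² + (-1.23)² + (1.10)² + (0.67)² + (1.28)² + (0.25)² + (-1.12)² + (-0.35)² + (0.32)² + (-0.83)² = 9.6653.
Posterior: Inv-Gamma(4.08 + 10/2, 7.95 + 9.6653/2) = Inv-Gamma(9.08, 12.78265).
Posterior α = 9.08.

9.08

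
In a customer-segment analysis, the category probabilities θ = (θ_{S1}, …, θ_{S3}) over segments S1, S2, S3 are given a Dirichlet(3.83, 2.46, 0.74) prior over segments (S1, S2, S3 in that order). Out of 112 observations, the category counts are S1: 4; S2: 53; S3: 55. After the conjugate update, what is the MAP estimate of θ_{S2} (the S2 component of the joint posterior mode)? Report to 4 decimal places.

The Dirichlet prior is conjugate to the Multinomial likelihood: each posterior αⱼ = prior αⱼ + observed count nⱼ.
Posterior concentration: (7.83, 55.46, 55.74), total = 119.03.
Joint mode component: (α_{S2}−1)/(Σα−K) = 54.46/116.03 = 0.4694.

0.4694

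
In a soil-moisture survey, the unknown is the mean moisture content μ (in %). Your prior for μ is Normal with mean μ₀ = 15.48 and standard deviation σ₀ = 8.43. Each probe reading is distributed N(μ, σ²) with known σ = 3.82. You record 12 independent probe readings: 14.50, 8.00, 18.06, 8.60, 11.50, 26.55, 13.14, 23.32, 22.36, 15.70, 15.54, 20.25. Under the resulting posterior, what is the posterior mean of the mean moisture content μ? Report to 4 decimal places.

For Normal data with known variance σ², a Normal(μ₀, σ₀²) prior on μ is conjugate. Posterior precision = 1/σ₀² + n/σ²; posterior mean is the precision-weighted average of μ₀ and x̄.
Σxᵢ = 14.50 + 8.00 + 18.06 + 8.60 + 11.50 + 26.55 + 13.14 + 23.32 + 22.36 + 15.70 + 15.54 + 20.25 = 197.52, so n·x̄ = 197.52.
σ₀² = 8.43² = 71.0649, σ² = 3.82² = 14.5924; σ² + n·σ₀² = 14.5924 + 12·71.0649 = 867.3712.
Posterior mean = (μ₀/σ₀² + n·x̄/σ²)/(1/σ₀² + n/σ²) = (σ²·μ₀ + σ₀²·n·x̄)/(σ² + n·σ₀²) = (14.5924·15.48 + 71.0649·197.52)/867.3712 = 14262.6294/867.3712 = 16.4435.

16.4435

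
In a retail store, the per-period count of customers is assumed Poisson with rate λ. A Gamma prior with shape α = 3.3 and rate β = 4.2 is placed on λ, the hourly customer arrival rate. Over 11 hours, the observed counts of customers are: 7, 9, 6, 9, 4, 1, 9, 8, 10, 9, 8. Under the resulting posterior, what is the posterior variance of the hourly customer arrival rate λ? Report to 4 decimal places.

With a Gamma(shape α, rate β) prior, the Poisson likelihood is conjugate: the posterior is Gamma(α + ΣXᵢ, β + n).
Sum of counts S = 80 over n = 11 hours.
Posterior: Gamma(α+S, β+n) = Gamma(3.3+80, 4.2+11) = Gamma(83.3, 15.2).
Var = α/β² = 83.3/15.2² = 0.3605.

0.3605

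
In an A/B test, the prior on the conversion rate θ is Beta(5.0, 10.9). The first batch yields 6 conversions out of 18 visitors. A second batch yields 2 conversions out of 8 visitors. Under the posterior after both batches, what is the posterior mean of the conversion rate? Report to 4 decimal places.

The Beta prior is conjugate to a Binomial/Bernoulli likelihood; the update adds successes to α and failures to β.
After batch 1: Beta(5.0+6, 10.9+12) = Beta(11.0, 22.9).
After batch 2: Beta(11.0+2, 22.9+6) = Beta(13.0, 28.9).
Posterior mean = α/(α+β) = 13.0/41.9 = 0.3103.

0.3103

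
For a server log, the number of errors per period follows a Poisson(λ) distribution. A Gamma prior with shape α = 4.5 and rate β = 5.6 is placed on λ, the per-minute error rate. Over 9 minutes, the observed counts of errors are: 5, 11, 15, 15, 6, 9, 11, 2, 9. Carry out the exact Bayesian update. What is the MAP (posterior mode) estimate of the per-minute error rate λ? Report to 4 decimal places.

With a Gamma(shape α, rate β) prior, the Poisson likelihood is conjugate: the posterior is Gamma(α + ΣXᵢ, β + n).
Sum of counts S = 83 over n = 9 minutes.
Posterior: Gamma(α+S, β+n) = Gamma(4.5+83, 5.6+9) = Gamma(87.5, 14.6).
Mode of Gamma(α,β) for α≥1 is (α−1)/β = 86.5/14.6 = 5.9247.

5.9247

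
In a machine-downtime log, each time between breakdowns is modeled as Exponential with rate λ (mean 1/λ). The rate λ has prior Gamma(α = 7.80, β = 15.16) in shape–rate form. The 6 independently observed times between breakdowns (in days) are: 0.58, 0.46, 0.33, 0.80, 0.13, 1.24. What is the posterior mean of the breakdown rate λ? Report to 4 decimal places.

With a Gamma(shape α, rate β) prior on the exponential rate λ, the posterior after n observations with total T = Σxᵢ is Gamma(α+n, β+T).
Sum of observations T = 3.54 days; n = 6.
Posterior: Gamma(7.80+6, 15.16+3.54) = Gamma(13.80, 18.70).
Posterior mean of λ = α/β = 13.80/18.70 = 0.7380.

0.7380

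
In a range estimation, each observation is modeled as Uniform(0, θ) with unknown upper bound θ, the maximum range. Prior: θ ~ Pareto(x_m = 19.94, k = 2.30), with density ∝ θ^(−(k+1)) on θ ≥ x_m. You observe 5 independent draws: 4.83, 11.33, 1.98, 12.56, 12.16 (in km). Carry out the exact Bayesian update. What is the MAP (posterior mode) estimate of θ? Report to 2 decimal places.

19.94

A Pareto(scale x_m, shape k) prior on the upper bound θ of Uniform(0, θ) is conjugate: posterior is Pareto(max(x_m, max xᵢ), k + n).
Sample maximum = 12.56; prior scale x_m = 19.94 → posterior scale = max = 19.94.
Posterior shape = 2.30 + 5 = 7.30.
The Pareto density is decreasing on [x_m, ∞), so the mode is x_m = 19.94.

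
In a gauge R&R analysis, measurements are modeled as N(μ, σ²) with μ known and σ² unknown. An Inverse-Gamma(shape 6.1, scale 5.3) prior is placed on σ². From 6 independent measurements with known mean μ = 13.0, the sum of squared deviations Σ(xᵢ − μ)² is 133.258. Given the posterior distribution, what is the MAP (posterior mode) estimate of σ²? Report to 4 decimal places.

With known mean μ and an Inverse-Gamma(α, β) prior on σ², the Normal likelihood is conjugate: posterior is Inv-Gamma(α + n/2, β + Σ(xᵢ−μ)²/2).
Posterior: Inv-Gamma(6.1 + 6/2, 5.3 + 133.258/2) = Inv-Gamma(9.10, 71.9290).
Mode = β/(α+1) = 71.9290/10.10 = 7.1217.

7.1217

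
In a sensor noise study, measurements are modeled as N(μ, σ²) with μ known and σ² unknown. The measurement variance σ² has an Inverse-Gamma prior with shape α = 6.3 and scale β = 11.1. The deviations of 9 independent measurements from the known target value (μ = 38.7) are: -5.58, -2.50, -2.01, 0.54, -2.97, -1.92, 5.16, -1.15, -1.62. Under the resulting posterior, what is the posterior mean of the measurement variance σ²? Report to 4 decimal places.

5.4591

With known mean μ and an Inverse-Gamma(α, β) prior on σ², the Normal likelihood is conjugate: posterior is Inv-Gamma(α + n/2, β + Σ(xᵢ−μ)²/2).
Σ(xᵢ−μ)² = (-5.58)² + (-2.50)² + (-2.01)² + (0.54)² + (-2.97)² + (-1.92)² + (5.16)² + (-1.15)² + (-1.62)² = 84.7979.
Posterior: Inv-Gamma(6.3 + 9/2, 11.1 + 84.7979/2) = Inv-Gamma(10.80, 53.49895).
E[σ²|data] = β/(α−1) = 53.49895/9.80 = 5.4591.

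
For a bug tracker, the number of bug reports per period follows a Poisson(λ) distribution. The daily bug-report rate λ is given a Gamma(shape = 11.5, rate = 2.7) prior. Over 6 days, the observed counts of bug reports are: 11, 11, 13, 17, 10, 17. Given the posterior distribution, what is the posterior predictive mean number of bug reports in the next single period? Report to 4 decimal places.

With a Gamma(shape α, rate β) prior, the Poisson likelihood is conjugate: the posterior is Gamma(α + ΣXᵢ, β + n).
Sum of counts S = 79 over n = 6 days.
Posterior: Gamma(α+S, β+n) = Gamma(11.5+79, 2.7+6) = Gamma(90.5, 8.7).
The predictive distribution for one future period is NegBinom with mean α/β = 10.4023.

10.4023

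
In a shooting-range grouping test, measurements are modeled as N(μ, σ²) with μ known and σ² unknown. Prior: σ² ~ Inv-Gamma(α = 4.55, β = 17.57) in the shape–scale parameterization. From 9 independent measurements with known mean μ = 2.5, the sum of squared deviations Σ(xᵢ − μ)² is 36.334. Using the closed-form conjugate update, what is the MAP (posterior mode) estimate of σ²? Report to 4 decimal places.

With known mean μ and an Inverse-Gamma(α, β) prior on σ², the Normal likelihood is conjugate: posterior is Inv-Gamma(α + n/2, β + Σ(xᵢ−μ)²/2).
Posterior: Inv-Gamma(4.55 + 9/2, 17.57 + 36.334/2) = Inv-Gamma(9.05, 35.7370).
Mode = β/(α+1) = 35.7370/10.05 = 3.5559.

3.5559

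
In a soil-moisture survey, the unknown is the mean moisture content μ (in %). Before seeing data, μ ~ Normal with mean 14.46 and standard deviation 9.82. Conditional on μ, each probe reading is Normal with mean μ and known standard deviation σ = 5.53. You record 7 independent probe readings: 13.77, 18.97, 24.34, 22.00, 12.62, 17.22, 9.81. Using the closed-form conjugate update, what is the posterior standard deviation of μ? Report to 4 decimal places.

2.0443

For Normal data with known variance σ², a Normal(μ₀, σ₀²) prior on μ is conjugate. Posterior precision = 1/σ₀² + n/σ²; posterior mean is the precision-weighted average of μ₀ and x̄.
σ₀² = 9.82² = 96.4324, σ² = 5.53² = 30.5809; σ² + n·σ₀² = 30.5809 + 7·96.4324 = 705.6077.
Posterior precision = 1/σ₀² + n/σ² = 1/96.4324 + 7/30.5809 = (σ² + n·σ₀²)/(σ₀²σ²) = 705.6077/(96.4324·30.5809); posterior variance σₙ² = σ₀²σ²/(σ² + n·σ₀²) = 96.4324·30.5809/705.6077 = 4.179361.
Posterior SD = √σₙ² = √(96.4324·30.5809/705.6077) = 2.0443.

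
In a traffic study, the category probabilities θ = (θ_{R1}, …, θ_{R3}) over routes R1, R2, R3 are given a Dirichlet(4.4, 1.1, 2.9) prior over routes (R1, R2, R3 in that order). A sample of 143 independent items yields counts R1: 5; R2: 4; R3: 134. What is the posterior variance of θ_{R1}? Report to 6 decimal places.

The Dirichlet prior is conjugate to the Multinomial likelihood: each posterior αⱼ = prior αⱼ + observed count nⱼ.
Posterior concentration: (9.4, 5.1, 136.9), total = 151.4.
Var[θ_j] = α_j(Σα−α_j)/((Σα)²(Σα+1)) = 9.4·142.0/(151.4²·152.4) = 0.000382.

0.000382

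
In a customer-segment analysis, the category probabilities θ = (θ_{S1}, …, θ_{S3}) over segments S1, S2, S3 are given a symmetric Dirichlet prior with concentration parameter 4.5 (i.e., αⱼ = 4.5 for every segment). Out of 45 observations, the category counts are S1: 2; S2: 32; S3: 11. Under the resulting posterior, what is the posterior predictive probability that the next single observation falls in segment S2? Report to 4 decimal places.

The Dirichlet prior is conjugate to the Multinomial likelihood: each posterior αⱼ = prior αⱼ + observed count nⱼ.
Posterior concentration: (6.5, 36.5, 15.5), total = 58.5.
P(next = S2 | data) = α_{S2}/Σα = 0.6239.

0.6239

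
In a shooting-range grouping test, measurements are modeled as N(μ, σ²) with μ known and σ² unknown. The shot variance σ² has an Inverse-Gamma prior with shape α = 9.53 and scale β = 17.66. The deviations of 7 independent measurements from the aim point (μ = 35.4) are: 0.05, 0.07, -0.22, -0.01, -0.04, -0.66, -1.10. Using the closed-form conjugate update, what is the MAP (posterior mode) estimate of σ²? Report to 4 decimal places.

1.3194

With known mean μ and an Inverse-Gamma(α, β) prior on σ², the Normal likelihood is conjugate: posterior is Inv-Gamma(α + n/2, β + Σ(xᵢ−μ)²/2).
Σ(xᵢ−μ)² = (0.05)² + (0.07)² + (-0.22)² + (-0.01)² + (-0.04)² + (-0.66)² + (-1.10)² = 1.7031.
Posterior: Inv-Gamma(9.53 + 7/2, 17.66 + 1.7031/2) = Inv-Gamma(13.03, 18.51155).
Mode = β/(α+1) = 18.51155/14.03 = 1.3194.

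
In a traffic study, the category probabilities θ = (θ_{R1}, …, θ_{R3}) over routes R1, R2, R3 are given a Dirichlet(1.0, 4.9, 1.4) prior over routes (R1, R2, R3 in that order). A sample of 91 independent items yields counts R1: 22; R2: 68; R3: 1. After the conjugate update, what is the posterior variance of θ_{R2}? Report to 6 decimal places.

0.001930

The Dirichlet prior is conjugate to the Multinomial likelihood: each posterior αⱼ = prior αⱼ + observed count nⱼ.
Posterior concentration: (23.0, 72.9, 2.4), total = 98.3.
Var[θ_j] = α_j(Σα−α_j)/((Σα)²(Σα+1)) = 72.9·25.4/(98.3²·99.3) = 0.001930.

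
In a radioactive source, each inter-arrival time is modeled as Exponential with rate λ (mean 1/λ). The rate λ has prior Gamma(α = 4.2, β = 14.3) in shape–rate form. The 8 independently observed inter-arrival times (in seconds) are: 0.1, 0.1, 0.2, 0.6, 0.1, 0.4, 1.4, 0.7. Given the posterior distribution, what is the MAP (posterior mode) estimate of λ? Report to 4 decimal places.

With a Gamma(shape α, rate β) prior on the exponential rate λ, the posterior after n observations with total T = Σxᵢ is Gamma(α+n, β+T).
Sum of observations T = 3.6 seconds; n = 8.
Posterior: Gamma(4.2+8, 14.3+3.6) = Gamma(12.2, 17.9).
Mode = (α−1)/β = 0.6257.

0.6257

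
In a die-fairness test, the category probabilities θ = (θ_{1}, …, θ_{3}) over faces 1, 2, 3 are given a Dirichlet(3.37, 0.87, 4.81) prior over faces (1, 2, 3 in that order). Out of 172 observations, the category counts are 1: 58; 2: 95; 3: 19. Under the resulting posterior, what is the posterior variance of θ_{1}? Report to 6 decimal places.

0.001231

The Dirichlet prior is conjugate to the Multinomial likelihood: each posterior αⱼ = prior αⱼ + observed count nⱼ.
Posterior concentration: (61.37, 95.87, 23.81), total = 181.05.
Var[θ_j] = α_j(Σα−α_j)/((Σα)²(Σα+1)) = 61.37·119.68/(181.05²·182.05) = 0.001231.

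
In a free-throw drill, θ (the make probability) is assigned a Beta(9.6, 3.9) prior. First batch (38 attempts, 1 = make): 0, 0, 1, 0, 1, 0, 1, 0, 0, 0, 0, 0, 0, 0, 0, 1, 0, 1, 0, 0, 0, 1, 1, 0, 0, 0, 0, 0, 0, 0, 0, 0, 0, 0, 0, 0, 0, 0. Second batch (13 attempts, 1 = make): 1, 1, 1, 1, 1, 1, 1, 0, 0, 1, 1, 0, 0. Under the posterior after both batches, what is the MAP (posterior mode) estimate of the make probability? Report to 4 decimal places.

0.3936

The Beta prior is conjugate to a Binomial/Bernoulli likelihood; the update adds successes to α and failures to β.
After batch 1: Beta(9.6+7, 3.9+31) = Beta(16.6, 34.9).
After batch 2: Beta(16.6+9, 34.9+4) = Beta(25.6, 38.9).
Mode of Beta(a,b) for a,b>1 is (a−1)/(a+b−2) = 24.6/62.5 = 0.3936.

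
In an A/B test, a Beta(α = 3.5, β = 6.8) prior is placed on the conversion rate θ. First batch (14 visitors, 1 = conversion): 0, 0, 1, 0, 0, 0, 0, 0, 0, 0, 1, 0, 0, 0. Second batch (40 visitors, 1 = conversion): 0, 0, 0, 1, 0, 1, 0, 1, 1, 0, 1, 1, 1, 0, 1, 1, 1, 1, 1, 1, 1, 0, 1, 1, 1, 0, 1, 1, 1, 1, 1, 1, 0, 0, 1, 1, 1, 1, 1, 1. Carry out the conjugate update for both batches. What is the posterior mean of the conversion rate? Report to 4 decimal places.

0.5365

The Beta prior is conjugate to a Binomial/Bernoulli likelihood; the update adds successes to α and failures to β.
After batch 1: Beta(3.5+2, 6.8+12) = Beta(5.5, 18.8).
After batch 2: Beta(5.5+29, 18.8+11) = Beta(34.5, 29.8).
Posterior mean = α/(α+β) = 34.5/64.3 = 0.5365.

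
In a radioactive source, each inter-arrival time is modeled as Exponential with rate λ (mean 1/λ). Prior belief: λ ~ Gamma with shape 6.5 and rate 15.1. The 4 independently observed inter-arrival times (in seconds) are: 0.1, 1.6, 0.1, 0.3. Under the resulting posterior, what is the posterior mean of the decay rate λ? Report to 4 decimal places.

With a Gamma(shape α, rate β) prior on the exponential rate λ, the posterior after n observations with total T = Σxᵢ is Gamma(α+n, β+T).
Sum of observations T = 2.1 seconds; n = 4.
Posterior: Gamma(6.5+4, 15.1+2.1) = Gamma(10.5, 17.2).
Posterior mean of λ = α/β = 10.5/17.2 = 0.6105.

0.6105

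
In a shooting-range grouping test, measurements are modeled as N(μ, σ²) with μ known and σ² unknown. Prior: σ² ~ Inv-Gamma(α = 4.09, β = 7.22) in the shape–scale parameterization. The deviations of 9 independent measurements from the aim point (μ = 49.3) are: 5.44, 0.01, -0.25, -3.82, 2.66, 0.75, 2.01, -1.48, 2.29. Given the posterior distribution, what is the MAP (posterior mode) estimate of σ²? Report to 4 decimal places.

With known mean μ and an Inverse-Gamma(α, β) prior on σ², the Normal likelihood is conjugate: posterior is Inv-Gamma(α + n/2, β + Σ(xᵢ−μ)²/2).
Σ(xᵢ−μ)² = (5.44)² + (0.01)² + (-0.25)² + (-3.82)² + (2.66)² + (0.75)² + (2.01)² + (-1.48)² + (2.29)² = 63.3613.
Posterior: Inv-Gamma(4.09 + 9/2, 7.22 + 63.3613/2) = Inv-Gamma(8.59, 38.90065).
Mode = β/(α+1) = 38.90065/9.59 = 4.0564.

4.0564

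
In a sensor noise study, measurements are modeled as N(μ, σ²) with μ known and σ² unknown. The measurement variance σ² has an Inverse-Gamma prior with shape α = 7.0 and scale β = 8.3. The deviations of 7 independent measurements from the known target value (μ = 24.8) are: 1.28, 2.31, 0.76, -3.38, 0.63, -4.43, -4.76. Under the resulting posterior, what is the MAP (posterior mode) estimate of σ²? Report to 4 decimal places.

With known mean μ and an Inverse-Gamma(α, β) prior on σ², the Normal likelihood is conjugate: posterior is Inv-Gamma(α + n/2, β + Σ(xᵢ−μ)²/2).
Σ(xᵢ−μ)² = (1.28)² + (2.31)² + (0.76)² + (-3.38)² + (0.63)² + (-4.43)² + (-4.76)² = 61.6559.
Posterior: Inv-Gamma(7.0 + 7/2, 8.3 + 61.6559/2) = Inv-Gamma(10.50, 39.12795).
Mode = β/(α+1) = 39.12795/11.50 = 3.4024.

3.4024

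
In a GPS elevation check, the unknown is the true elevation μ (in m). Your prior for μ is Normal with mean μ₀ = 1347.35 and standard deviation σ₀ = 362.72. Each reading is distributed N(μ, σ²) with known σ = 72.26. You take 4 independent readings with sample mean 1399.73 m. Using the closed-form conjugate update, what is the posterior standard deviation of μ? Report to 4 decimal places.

35.9521

For Normal data with known variance σ², a Normal(μ₀, σ₀²) prior on μ is conjugate. Posterior precision = 1/σ₀² + n/σ²; posterior mean is the precision-weighted average of μ₀ and x̄.
σ₀² = 362.72² = 131565.7984, σ² = 72.26² = 5221.5076; σ² + n·σ₀² = 5221.5076 + 4·131565.7984 = 531484.7012.
Posterior precision = 1/σ₀² + n/σ² = 1/131565.7984 + 4/5221.5076 = (σ² + n·σ₀²)/(σ₀²σ²) = 531484.7012/(131565.7984·5221.5076); posterior variance σₙ² = σ₀²σ²/(σ² + n·σ₀²) = 131565.7984·5221.5076/531484.7012 = 1292.552381.
Posterior SD = √σₙ² = √(131565.7984·5221.5076/531484.7012) = 35.9521.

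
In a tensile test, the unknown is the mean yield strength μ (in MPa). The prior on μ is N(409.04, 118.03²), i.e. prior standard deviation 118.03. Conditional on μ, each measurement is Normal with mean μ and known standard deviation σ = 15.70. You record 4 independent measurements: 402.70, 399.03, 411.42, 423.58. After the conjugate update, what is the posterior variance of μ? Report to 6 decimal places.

61.351121

For Normal data with known variance σ², a Normal(μ₀, σ₀²) prior on μ is conjugate. Posterior precision = 1/σ₀² + n/σ²; posterior mean is the precision-weighted average of μ₀ and x̄.
σ₀² = 118.03² = 13931.0809, σ² = 15.70² = 246.49; σ² + n·σ₀² = 246.49 + 4·13931.0809 = 55970.8136.
Posterior precision = 1/σ₀² + n/σ² = 1/13931.0809 + 4/246.49 = (σ² + n·σ₀²)/(σ₀²σ²) = 55970.8136/(13931.0809·246.49); posterior variance σₙ² = σ₀²σ²/(σ² + n·σ₀²) = 13931.0809·246.49/55970.8136 = 61.351121.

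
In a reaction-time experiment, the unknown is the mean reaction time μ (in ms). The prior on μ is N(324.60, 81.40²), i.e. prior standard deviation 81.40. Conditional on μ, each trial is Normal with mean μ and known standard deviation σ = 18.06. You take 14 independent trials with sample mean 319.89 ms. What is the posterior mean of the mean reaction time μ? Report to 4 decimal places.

319.9065

For Normal data with known variance σ², a Normal(μ₀, σ₀²) prior on μ is conjugate. Posterior precision = 1/σ₀² + n/σ²; posterior mean is the precision-weighted average of μ₀ and x̄.
n·x̄ = 14·319.89 = 4478.46.
σ₀² = 81.40² = 6625.96, σ² = 18.06² = 326.1636; σ² + n·σ₀² = 326.1636 + 14·6625.96 = 93089.6036.
Posterior mean = (μ₀/σ₀² + n·x̄/σ²)/(1/σ₀² + n/σ²) = (σ²·μ₀ + σ₀²·n·x̄)/(σ² + n·σ₀²) = (326.1636·324.60 + 6625.96·4478.46)/93089.6036 = 29779969.52616/93089.6036 = 319.9065.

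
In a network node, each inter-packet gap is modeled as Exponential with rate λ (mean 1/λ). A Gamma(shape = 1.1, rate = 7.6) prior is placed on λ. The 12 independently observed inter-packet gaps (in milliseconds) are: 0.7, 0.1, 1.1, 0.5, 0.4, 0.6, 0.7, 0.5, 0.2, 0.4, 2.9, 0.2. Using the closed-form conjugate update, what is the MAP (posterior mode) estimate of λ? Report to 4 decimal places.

With a Gamma(shape α, rate β) prior on the exponential rate λ, the posterior after n observations with total T = Σxᵢ is Gamma(α+n, β+T).
Sum of observations T = 8.3 milliseconds; n = 12.
Posterior: Gamma(1.1+12, 7.6+8.3) = Gamma(13.1, 15.9).
Mode = (α−1)/β = 0.7610.

0.7610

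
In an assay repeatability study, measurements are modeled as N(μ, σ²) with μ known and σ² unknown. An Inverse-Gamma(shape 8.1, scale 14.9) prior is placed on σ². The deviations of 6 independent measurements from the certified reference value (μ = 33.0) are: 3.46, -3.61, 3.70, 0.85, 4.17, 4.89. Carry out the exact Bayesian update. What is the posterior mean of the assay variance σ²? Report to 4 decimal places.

With known mean μ and an Inverse-Gamma(α, β) prior on σ², the Normal likelihood is conjugate: posterior is Inv-Gamma(α + n/2, β + Σ(xᵢ−μ)²/2).
Σ(xᵢ−μ)² = (3.46)² + (-3.61)² + (3.70)² + (0.85)² + (4.17)² + (4.89)² = 80.7172.
Posterior: Inv-Gamma(8.1 + 6/2, 14.9 + 80.7172/2) = Inv-Gamma(11.10, 55.25860).
E[σ²|data] = β/(α−1) = 55.25860/10.10 = 5.4711.

5.4711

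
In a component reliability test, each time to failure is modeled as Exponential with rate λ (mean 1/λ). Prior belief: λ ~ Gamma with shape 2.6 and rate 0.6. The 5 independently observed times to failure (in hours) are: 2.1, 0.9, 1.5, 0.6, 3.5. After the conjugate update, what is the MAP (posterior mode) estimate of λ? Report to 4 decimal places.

With a Gamma(shape α, rate β) prior on the exponential rate λ, the posterior after n observations with total T = Σxᵢ is Gamma(α+n, β+T).
Sum of observations T = 8.6 hours; n = 5.
Posterior: Gamma(2.6+5, 0.6+8.6) = Gamma(7.6, 9.2).
Mode = (α−1)/β = 0.7174.

0.7174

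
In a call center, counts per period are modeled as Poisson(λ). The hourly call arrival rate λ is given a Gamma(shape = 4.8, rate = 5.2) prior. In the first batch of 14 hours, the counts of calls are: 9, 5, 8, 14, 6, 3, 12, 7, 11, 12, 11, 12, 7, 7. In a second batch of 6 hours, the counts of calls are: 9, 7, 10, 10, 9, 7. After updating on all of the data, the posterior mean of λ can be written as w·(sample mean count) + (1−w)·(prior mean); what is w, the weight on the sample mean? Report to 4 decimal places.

0.7937

With a Gamma(shape α, rate β) prior, the Poisson likelihood is conjugate: the posterior is Gamma(α + ΣXᵢ, β + n).
Total number of hours: n = 14 + 6 = 20.
Posterior mean = (α₀+S)/(β₀+n) = [n/(β₀+n)]·(S/n) + [β₀/(β₀+n)]·(α₀/β₀), so only n and β₀ enter the weight.
Weight on data w = n/(β₀+n) = 20/(5.2+20) = 20/25.2 = 0.7937.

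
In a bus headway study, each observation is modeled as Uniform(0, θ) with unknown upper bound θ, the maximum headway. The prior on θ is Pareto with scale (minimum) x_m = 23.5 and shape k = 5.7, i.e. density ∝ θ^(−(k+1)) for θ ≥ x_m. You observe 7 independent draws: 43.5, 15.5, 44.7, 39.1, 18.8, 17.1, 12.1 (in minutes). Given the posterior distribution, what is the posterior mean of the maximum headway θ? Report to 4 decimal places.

48.5205

A Pareto(scale x_m, shape k) prior on the upper bound θ of Uniform(0, θ) is conjugate: posterior is Pareto(max(x_m, max xᵢ), k + n).
Sample maximum = 44.7; prior scale x_m = 23.5 → posterior scale = max = 44.7.
Posterior shape = 5.7 + 7 = 12.7.
E[θ|data] = k·x_m/(k−1) = 12.7·44.7/11.7 = 48.5205.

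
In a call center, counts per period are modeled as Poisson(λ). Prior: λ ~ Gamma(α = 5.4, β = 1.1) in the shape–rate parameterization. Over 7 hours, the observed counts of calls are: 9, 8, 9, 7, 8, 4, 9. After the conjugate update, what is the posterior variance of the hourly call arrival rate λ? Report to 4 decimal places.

0.9053

With a Gamma(shape α, rate β) prior, the Poisson likelihood is conjugate: the posterior is Gamma(α + ΣXᵢ, β + n).
Sum of counts S = 54 over n = 7 hours.
Posterior: Gamma(α+S, β+n) = Gamma(5.4+54, 1.1+7) = Gamma(59.4, 8.1).
Var = α/β² = 59.4/8.1² = 0.9053.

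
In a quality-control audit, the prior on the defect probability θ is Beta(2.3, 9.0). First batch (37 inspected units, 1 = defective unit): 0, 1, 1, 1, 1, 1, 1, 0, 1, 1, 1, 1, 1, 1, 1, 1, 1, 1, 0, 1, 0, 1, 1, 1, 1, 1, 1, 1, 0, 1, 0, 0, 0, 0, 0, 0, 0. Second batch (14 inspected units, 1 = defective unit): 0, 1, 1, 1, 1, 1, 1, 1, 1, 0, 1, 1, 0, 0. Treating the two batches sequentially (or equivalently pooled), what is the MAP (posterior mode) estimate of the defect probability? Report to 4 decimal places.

The Beta prior is conjugate to a Binomial/Bernoulli likelihood; the update adds successes to α and failures to β.
After batch 1: Beta(2.3+25, 9.0+12) = Beta(27.3, 21.0).
After batch 2: Beta(27.3+10, 21.0+4) = Beta(37.3, 25.0).
Mode of Beta(a,b) for a,b>1 is (a−1)/(a+b−2) = 36.3/60.3 = 0.6020.

0.6020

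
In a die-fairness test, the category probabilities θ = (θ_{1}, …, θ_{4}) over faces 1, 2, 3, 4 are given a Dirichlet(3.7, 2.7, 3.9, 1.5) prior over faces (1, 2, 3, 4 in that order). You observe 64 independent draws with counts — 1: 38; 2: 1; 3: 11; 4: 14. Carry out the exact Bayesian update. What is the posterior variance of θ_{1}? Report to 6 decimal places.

0.003222

The Dirichlet prior is conjugate to the Multinomial likelihood: each posterior αⱼ = prior αⱼ + observed count nⱼ.
Posterior concentration: (41.7, 3.7, 14.9, 15.5), total = 75.8.
Var[θ_j] = α_j(Σα−α_j)/((Σα)²(Σα+1)) = 41.7·34.1/(75.8²·76.8) = 0.003222.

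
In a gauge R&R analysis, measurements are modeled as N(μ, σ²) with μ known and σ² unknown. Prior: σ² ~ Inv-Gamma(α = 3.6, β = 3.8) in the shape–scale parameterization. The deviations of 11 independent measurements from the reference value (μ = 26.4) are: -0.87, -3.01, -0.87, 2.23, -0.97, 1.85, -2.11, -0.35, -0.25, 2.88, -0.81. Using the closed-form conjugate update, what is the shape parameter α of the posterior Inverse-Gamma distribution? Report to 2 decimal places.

9.10

With known mean μ and an Inverse-Gamma(α, β) prior on σ², the Normal likelihood is conjugate: posterior is Inv-Gamma(α + n/2, β + Σ(xᵢ−μ)²/2).
Σ(xᵢ−μ)² = (-0.87)² + (-3.01)² + (-0.87)² + (2.23)² + (-0.97)² + (1.85)² + (-2.11)² + (-0.35)² + (-0.25)² + (2.88)² + (-0.81)² = 33.4978.
Posterior: Inv-Gamma(3.6 + 11/2, 3.8 + 33.4978/2) = Inv-Gamma(9.10, 20.54890).
Posterior α = 9.10.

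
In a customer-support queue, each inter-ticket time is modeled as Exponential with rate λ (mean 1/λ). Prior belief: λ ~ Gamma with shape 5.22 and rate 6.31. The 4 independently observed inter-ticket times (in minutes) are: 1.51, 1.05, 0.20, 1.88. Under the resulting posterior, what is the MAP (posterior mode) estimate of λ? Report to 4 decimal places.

With a Gamma(shape α, rate β) prior on the exponential rate λ, the posterior after n observations with total T = Σxᵢ is Gamma(α+n, β+T).
Sum of observations T = 4.64 minutes; n = 4.
Posterior: Gamma(5.22+4, 6.31+4.64) = Gamma(9.22, 10.95).
Mode = (α−1)/β = 0.7507.

0.7507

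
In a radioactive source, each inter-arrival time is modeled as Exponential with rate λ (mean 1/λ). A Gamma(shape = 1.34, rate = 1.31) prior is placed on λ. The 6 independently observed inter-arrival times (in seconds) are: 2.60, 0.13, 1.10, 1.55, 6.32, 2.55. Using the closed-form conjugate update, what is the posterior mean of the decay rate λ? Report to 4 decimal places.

With a Gamma(shape α, rate β) prior on the exponential rate λ, the posterior after n observations with total T = Σxᵢ is Gamma(α+n, β+T).
Sum of observations T = 14.25 seconds; n = 6.
Posterior: Gamma(1.34+6, 1.31+14.25) = Gamma(7.34, 15.56).
Posterior mean of λ = α/β = 7.34/15.56 = 0.4717.

0.4717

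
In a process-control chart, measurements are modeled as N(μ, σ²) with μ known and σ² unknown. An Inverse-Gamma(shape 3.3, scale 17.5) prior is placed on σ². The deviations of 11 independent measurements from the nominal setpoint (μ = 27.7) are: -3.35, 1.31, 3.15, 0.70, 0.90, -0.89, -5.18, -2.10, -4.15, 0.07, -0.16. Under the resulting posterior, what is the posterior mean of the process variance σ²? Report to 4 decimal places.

6.9518

With known mean μ and an Inverse-Gamma(α, β) prior on σ², the Normal likelihood is conjugate: posterior is Inv-Gamma(α + n/2, β + Σ(xᵢ−μ)²/2).
Σ(xᵢ−μ)² = (-3.35)² + (1.31)² + (3.15)² + (0.70)² + (0.90)² + (-0.89)² + (-5.18)² + (-2.10)² + (-4.15)² + (0.07)² + (-0.16)² = 73.4486.
Posterior: Inv-Gamma(3.3 + 11/2, 17.5 + 73.4486/2) = Inv-Gamma(8.80, 54.22430).
E[σ²|data] = β/(α−1) = 54.22430/7.80 = 6.9518.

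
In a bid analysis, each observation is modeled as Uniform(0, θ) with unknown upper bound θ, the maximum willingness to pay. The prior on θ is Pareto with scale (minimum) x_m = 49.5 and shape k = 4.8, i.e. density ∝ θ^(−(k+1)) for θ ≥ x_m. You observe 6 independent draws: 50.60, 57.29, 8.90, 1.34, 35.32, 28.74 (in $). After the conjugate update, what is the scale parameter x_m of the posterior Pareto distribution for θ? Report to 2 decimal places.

57.29

A Pareto(scale x_m, shape k) prior on the upper bound θ of Uniform(0, θ) is conjugate: posterior is Pareto(max(x_m, max xᵢ), k + n).
Sample maximum = 57.29; prior scale x_m = 49.5 → posterior scale = max = 57.29.
Posterior shape = 4.8 + 6 = 10.8.
Posterior scale x_m = 57.29.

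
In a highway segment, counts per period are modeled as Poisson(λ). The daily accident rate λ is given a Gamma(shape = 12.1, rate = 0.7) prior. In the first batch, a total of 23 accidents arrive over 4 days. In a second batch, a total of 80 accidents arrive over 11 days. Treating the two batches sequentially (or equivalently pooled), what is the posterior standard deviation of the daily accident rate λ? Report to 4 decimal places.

0.6833

With a Gamma(shape α, rate β) prior, the Poisson likelihood is conjugate: the posterior is Gamma(α + ΣXᵢ, β + n).
After batch 1: Gamma(α+S, β+n) = Gamma(12.1+23, 0.7+4) = Gamma(35.1, 4.7).
After batch 2: Gamma(α+S, β+n) = Gamma(35.1+80, 4.7+11) = Gamma(115.1, 15.7).
SD = √α/β = √115.1/15.7 = 0.6833.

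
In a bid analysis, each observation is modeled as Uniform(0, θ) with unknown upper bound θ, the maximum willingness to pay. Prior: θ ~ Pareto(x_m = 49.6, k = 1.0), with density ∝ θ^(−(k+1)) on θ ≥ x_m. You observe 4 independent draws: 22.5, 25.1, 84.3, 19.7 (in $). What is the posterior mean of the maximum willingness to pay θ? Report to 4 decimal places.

A Pareto(scale x_m, shape k) prior on the upper bound θ of Uniform(0, θ) is conjugate: posterior is Pareto(max(x_m, max xᵢ), k + n).
Sample maximum = 84.3; prior scale x_m = 49.6 → posterior scale = max = 84.3.
Posterior shape = 1.0 + 4 = 5.0.
E[θ|data] = k·x_m/(k−1) = 5.0·84.3/4.0 = 105.3750.

105.3750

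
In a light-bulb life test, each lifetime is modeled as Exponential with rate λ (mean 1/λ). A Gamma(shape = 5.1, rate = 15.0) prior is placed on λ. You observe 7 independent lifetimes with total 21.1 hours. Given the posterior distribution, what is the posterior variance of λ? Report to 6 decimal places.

0.009285

With a Gamma(shape α, rate β) prior on the exponential rate λ, the posterior after n observations with total T = Σxᵢ is Gamma(α+n, β+T).
Posterior: Gamma(5.1+7, 15.0+21.1) = Gamma(12.1, 36.1).
Var = α/β² = 0.009285.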